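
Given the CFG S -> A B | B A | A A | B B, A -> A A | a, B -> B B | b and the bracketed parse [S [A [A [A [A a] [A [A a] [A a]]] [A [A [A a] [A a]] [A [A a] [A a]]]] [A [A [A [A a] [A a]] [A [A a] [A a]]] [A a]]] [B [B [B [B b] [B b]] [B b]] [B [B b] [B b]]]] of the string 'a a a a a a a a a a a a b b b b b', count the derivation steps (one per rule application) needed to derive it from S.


Every bracketed nonterminal node [X ...] in the tree is produced by exactly one rule application.
Reading the tree off as a leftmost derivation:
  Step 1: S  =>  A B   (applied S -> A B)
  Step 2: A B  =>  A A B   (applied A -> A A)
  Step 3: A A B  =>  A A A B   (applied A -> A A)
  Step 4: A A A B  =>  A A A A B   (applied A -> A A)
  Step 5: A A A A B  =>  a A A A B   (applied A -> a)
  Step 6: a A A A B  =>  a A A A A B   (applied A -> A A)
  Step 7: a A A A A B  =>  a a A A A B   (applied A -> a)
  Step 8: a a A A A B  =>  a a a A A B   (applied A -> a)
  Step 9: a a a A A B  =>  a a a A A A B   (applied A -> A A)
  Step 10: a a a A A A B  =>  a a a A A A A B   (applied A -> A A)
  Step 11: a a a A A A A B  =>  a a a a A A A B   (applied A -> a)
  Step 12: a a a a A A A B  =>  a a a a a A A B   (applied A -> a)
  Step 13: a a a a a A A B  =>  a a a a a A A A B   (applied A -> A A)
  Step 14: a a a a a A A A B  =>  a a a a a a A A B   (applied A -> a)
  Step 15: a a a a a a A A B  =>  a a a a a a a A B   (applied A -> a)
  Step 16: a a a a a a a A B  =>  a a a a a a a A A B   (applied A -> A A)
  Step 17: a a a a a a a A A B  =>  a a a a a a a A A A B   (applied A -> A A)
  Step 18: a a a a a a a A A A B  =>  a a a a a a a A A A A B   (applied A -> A A)
  Step 19: a a a a a a a A A A A B  =>  a a a a a a a a A A A B   (applied A -> a)
  Step 20: a a a a a a a a A A A B  =>  a a a a a a a a a A A B   (applied A -> a)
  Step 21: a a a a a a a a a A A B  =>  a a a a a a a a a A A A B   (applied A -> A A)
  Step 22: a a a a a a a a a A A A B  =>  a a a a a a a a a a A A B   (applied A -> a)
  Step 23: a a a a a a a a a a A A B  =>  a a a a a a a a a a a A B   (applied A -> a)
  Step 24: a a a a a a a a a a a A B  =>  a a a a a a a a a a a a B   (applied A -> a)
  Step 25: a a a a a a a a a a a a B  =>  a a a a a a a a a a a a B B   (applied B -> B B)
  Step 26: a a a a a a a a a a a a B B  =>  a a a a a a a a a a a a B B B   (applied B -> B B)
  Step 27: a a a a a a a a a a a a B B B  =>  a a a a a a a a a a a a B B B B   (applied B -> B B)
  Step 28: a a a a a a a a a a a a B B B B  =>  a a a a a a a a a a a a b B B B   (applied B -> b)
  Step 29: a a a a a a a a a a a a b B B B  =>  a a a a a a a a a a a a b b B B   (applied B -> b)
  Step 30: a a a a a a a a a a a a b b B B  =>  a a a a a a a a a a a a b b b B   (applied B -> b)
  Step 31: a a a a a a a a a a a a b b b B  =>  a a a a a a a a a a a a b b b B B   (applied B -> B B)
  Step 32: a a a a a a a a a a a a b b b B B  =>  a a a a a a a a a a a a b b b b B   (applied B -> b)
  Step 33: a a a a a a a a a a a a b b b b B  =>  a a a a a a a a a a a a b b b b b   (applied B -> b)
Final yield: a a a a a a a a a a a a b b b b b
Total rewrite steps: 33

33


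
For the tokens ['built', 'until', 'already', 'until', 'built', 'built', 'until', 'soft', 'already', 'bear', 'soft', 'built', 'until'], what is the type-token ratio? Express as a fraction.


Tokens: 13
Unique types: ('already', 'bear', 'built', 'soft', 'until') = 5
TTR = 5/13
Already in lowest terms.

5/13


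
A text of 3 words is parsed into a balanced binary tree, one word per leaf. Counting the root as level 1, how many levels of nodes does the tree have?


In a balanced binary tree with n leaves the deepest leaf is ceil(log2(n)) edges below the root,
so counting node levels inclusive of root and leaves gives ceil(log2(n)) + 1 levels.
log2(3) = 1.5850
ceil(1.5850) = 2
levels = 2 + 1 = 3

3


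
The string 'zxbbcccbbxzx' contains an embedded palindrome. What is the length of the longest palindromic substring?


Scanning 'zxbbcccbbxzx' for palindromic substrings.
Substring at positions 0-10: 'zxbbcccbbxz'.
Check: reverse('zxbbcccbbxz') = 'zxbbcccbbxz' -> palindrome confirmed.
Neighbouring characters ('-' / 'x') break symmetry, so it cannot extend further.
No longer palindromic substring exists; longest length = 11

11


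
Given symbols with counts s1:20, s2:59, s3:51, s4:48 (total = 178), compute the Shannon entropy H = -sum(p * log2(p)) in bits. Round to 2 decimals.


Computing entropy H = -sum(p_i * log2(p_i)):
  s1: p = 20/178 = 0.1124, -p*log2(p) = 0.3544
  s2: p = 59/178 = 0.3315, -p*log2(p) = 0.5280
  s3: p = 51/178 = 0.2865, -p*log2(p) = 0.5167
  s4: p = 48/178 = 0.2697, -p*log2(p) = 0.5099
H = sum of terms = 1.9090
Rounded to 2 decimals: 1.91

1.91


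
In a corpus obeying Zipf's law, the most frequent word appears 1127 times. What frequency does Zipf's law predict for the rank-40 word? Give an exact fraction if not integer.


Zipf's law: freq(rank) = f1 / rank
f1 = 1127, rank = 40
freq = 1127 / 40
GCD(1127, 40) = 1
Simplified: 1127/40

1127/40


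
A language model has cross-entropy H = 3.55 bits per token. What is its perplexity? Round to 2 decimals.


Perplexity formula: PP = 2^H
H = 3.55
PP = 2^3.55
Decompose: 2^3.55 = 2^3 * 2^0.55
2^3 = 8, 2^0.55 ~ 1.4640857
PP ~ 8 * 1.4640857 = 11.7126856
Rounded to 2 decimals: 11.71

11.71


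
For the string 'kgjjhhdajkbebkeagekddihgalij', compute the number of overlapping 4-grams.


String 'kgjjhhdajkbebkeagekddihgalij' has length L = 28.
Number of overlapping n-grams = L - n + 1
Substituting: 28 - 4 + 1 = 25

25


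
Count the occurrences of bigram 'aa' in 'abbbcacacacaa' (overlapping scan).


Scanning 'abbbcacacacaa' for bigram 'aa':
  Position 0: 'ab' -> no
  Position 1: 'bb' -> no
  Position 2: 'bb' -> no
  Position 3: 'bc' -> no
  Position 4: 'ca' -> no
  Position 5: 'ac' -> no
  Position 6: 'ca' -> no
  Position 7: 'ac' -> no
  Position 8: 'ca' -> no
  Position 9: 'ac' -> no
  Position 10: 'ca' -> no
  Position 11: 'aa' -> MATCH
Total matches: 1

1


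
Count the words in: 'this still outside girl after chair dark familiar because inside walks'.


Counting words by splitting on spaces:
  Word 1: 'this'
  Word 2: 'still'
  Word 3: 'outside'
  Word 4: 'girl'
  Word 5: 'after'
  Word 6: 'chair'
  Word 7: 'dark'
  Word 8: 'familiar'
  Word 9: 'because'
  Word 10: 'inside'
  Word 11: 'walks'
Total words: 11

11


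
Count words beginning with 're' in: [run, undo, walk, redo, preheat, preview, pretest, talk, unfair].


Checking each word for prefix 're':
  'run' -> no (count: 0)
  'undo' -> no (count: 0)
  'walk' -> no (count: 0)
  'redo' -> YES, starts with 're' (count: 1)
  'preheat' -> no (count: 1)
  'preview' -> no (count: 1)
  'pretest' -> no (count: 1)
  'talk' -> no (count: 1)
  'unfair' -> no (count: 1)
Total with prefix 're': 1

1


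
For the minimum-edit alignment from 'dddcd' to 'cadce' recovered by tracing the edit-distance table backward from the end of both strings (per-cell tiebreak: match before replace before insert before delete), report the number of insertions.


Edit distance = 3. Backtracking from cell (5, 5) with preference match > replace > insert > delete,
then listing the resulting alignment 'dddcd' -> 'cadce' left to right:
  Step 1: replace d->c
  Step 2: replace d->a
  Step 3: keep 'd'
  Step 4: keep 'c'
  Step 5: replace d->e
Total insertions: 0

0


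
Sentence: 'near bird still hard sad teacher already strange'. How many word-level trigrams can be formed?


Word trigrams from [8] words:
  Trigram 1: (near bird still)
  Trigram 2: (bird still hard)
  Trigram 3: (still hard sad)
  Trigram 4: (hard sad teacher)
  Trigram 5: (sad teacher already)
  Trigram 6: (teacher already strange)
Total word trigrams: 8 - 2 = 6

6


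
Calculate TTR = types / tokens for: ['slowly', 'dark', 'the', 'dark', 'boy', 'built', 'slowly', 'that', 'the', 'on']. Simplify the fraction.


Tokens: 10
Unique types: ('boy', 'built', 'dark', 'on', 'slowly', 'that', 'the') = 7
TTR = 7/10
Already in lowest terms.

7/10


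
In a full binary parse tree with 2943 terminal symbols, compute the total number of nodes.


Leaf nodes (terminals): 2943
Internal nodes = n - 1 = 2943 - 1 = 2942
Total = leaves + internal = 2943 + 2942 = 5885

5885


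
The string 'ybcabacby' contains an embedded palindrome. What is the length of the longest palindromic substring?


Scanning 'ybcabacby' for palindromic substrings.
Substring at positions 0-8: 'ybcabacby'.
Check: reverse('ybcabacby') = 'ybcabacby' -> palindrome confirmed.
No longer palindromic substring exists; longest length = 9

9


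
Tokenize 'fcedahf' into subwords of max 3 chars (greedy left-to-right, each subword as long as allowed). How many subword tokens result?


'fcedahf' has 7 characters.
Chunking with max size 3:
  Chunk 1: 'fce' (positions 0-2)
  Chunk 2: 'dah' (positions 3-5)
  Chunk 3: 'f' (positions 6-6)
Total chunks: ceil(7 / 3) = 3

3


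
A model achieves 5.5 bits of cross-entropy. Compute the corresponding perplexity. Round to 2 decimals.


Perplexity formula: PP = 2^H
H = 5.5
PP = 2^5.5
Decompose: 2^5.5 = 2^5 * 2^0.5 = 2^5 * sqrt(2)
2^5 = 32, sqrt(2) ~ 1.4142136
PP ~ 32 * 1.4142136 = 45.2548352
Rounded to 2 decimals: 45.25

45.25


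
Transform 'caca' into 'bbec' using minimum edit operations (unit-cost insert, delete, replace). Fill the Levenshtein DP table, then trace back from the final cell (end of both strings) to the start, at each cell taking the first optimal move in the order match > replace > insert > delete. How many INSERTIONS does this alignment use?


Edit distance = 4. Backtracking from cell (4, 4) with preference match > replace > insert > delete,
then listing the resulting alignment 'caca' -> 'bbec' left to right:
  Step 1: replace c->b
  Step 2: replace a->b
  Step 3: replace c->e
  Step 4: replace a->c
Total insertions: 0

0


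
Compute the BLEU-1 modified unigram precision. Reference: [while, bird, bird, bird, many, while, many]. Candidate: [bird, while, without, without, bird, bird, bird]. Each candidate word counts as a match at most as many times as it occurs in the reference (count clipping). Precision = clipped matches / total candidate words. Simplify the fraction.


Reference word counts: {'bird': 3, 'many': 2, 'while': 2}
Checking each candidate word (with clipping):
  'bird' -> in reference (ref count 3, used 1/3) -> match (matches: 1)
  'while' -> in reference (ref count 2, used 1/2) -> match (matches: 2)
  'without' -> not in reference -> no match (matches: 2)
  'without' -> not in reference -> no match (matches: 2)
  'bird' -> in reference (ref count 3, used 2/3) -> match (matches: 3)
  'bird' -> in reference (ref count 3, used 3/3) -> match (matches: 4)
  'bird' -> ref count 3 already used up (3/3) -> clipped, no match (matches: 4)
Clipped matches: 4, Candidate length: 7
Precision = 4/7

4/7


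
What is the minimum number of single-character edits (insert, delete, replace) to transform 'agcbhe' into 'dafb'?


Building DP table for s1='agcbhe' (len 6) and s2='dafb' (len 4):
       d  a  f  b
    0  1  2  3  4
  a 1  1  1  2  3
  g 2  2  2  2  3
  c 3  3  3  3  3
  b 4  4  4  4  3
  h 5  5  5  5  4
  e 6  6  6  6  5
Edit distance = dp[6][4] = 5

5


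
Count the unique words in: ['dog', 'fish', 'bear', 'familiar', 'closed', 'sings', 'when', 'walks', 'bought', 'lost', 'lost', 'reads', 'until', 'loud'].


Listing all tokens and tracking unique types:
  Token 1: 'dog' -> NEW (unique so far: 1)
  Token 2: 'fish' -> NEW (unique so far: 2)
  Token 3: 'bear' -> NEW (unique so far: 3)
  Token 4: 'familiar' -> NEW (unique so far: 4)
  Token 5: 'closed' -> NEW (unique so far: 5)
  Token 6: 'sings' -> NEW (unique so far: 6)
  Token 7: 'when' -> NEW (unique so far: 7)
  Token 8: 'walks' -> NEW (unique so far: 8)
  Token 9: 'bought' -> NEW (unique so far: 9)
  Token 10: 'lost' -> NEW (unique so far: 10)
  Token 11: 'lost' -> duplicate (unique so far: 10)
  Token 12: 'reads' -> NEW (unique so far: 11)
  Token 13: 'until' -> NEW (unique so far: 12)
  Token 14: 'loud' -> NEW (unique so far: 13)
Unique types: ('bear', 'bought', 'closed', 'dog', 'familiar', 'fish', 'lost', 'loud', 'reads', 'sings', 'until', 'walks', 'when')
Vocabulary size: 13

13


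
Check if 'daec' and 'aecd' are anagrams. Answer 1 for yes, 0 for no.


Sort characters of 'daec': 'acde'
Sort characters of 'aecd': 'acde'
Sorted forms match -> they ARE anagrams
Result: 1

1


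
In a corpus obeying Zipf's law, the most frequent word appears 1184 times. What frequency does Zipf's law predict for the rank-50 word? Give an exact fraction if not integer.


Zipf's law: freq(rank) = f1 / rank
f1 = 1184, rank = 50
freq = 1184 / 50
GCD(1184, 50) = 2
Simplified: 592/25

592/25


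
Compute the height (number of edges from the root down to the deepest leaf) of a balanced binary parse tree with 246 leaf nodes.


In a balanced binary tree with n leaves the deepest leaf is ceil(log2(n)) edges below the root.
log2(246) = 7.9425
ceil(7.9425) = 8
height (edges) = 8

8


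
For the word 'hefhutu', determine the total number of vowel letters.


Scanning each character of 'hefhutu':
  Position 1: 'h' -> consonant (running count: 0)
  Position 2: 'e' -> vowel (running count: 1)
  Position 3: 'f' -> consonant (running count: 1)
  Position 4: 'h' -> consonant (running count: 1)
  Position 5: 'u' -> vowel (running count: 2)
  Position 6: 't' -> consonant (running count: 2)
  Position 7: 'u' -> vowel (running count: 3)
Total vowels: 3

3


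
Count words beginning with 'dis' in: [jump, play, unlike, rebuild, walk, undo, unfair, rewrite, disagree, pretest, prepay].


Checking each word for prefix 'dis':
  'jump' -> no (count: 0)
  'play' -> no (count: 0)
  'unlike' -> no (count: 0)
  'rebuild' -> no (count: 0)
  'walk' -> no (count: 0)
  'undo' -> no (count: 0)
  'unfair' -> no (count: 0)
  'rewrite' -> no (count: 0)
  'disagree' -> YES, starts with 'dis' (count: 1)
  'pretest' -> no (count: 1)
  'prepay' -> no (count: 1)
Total with prefix 'dis': 1

1


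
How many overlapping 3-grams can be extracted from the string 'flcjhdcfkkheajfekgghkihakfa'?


String 'flcjhdcfkkheajfekgghkihakfa' has length L = 27.
Number of overlapping n-grams = L - n + 1
Substituting: 27 - 3 + 1 = 25

25


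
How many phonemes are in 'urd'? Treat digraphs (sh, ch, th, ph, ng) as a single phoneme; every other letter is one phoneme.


Parsing 'urd' greedily, digraphs first:
  'u' -> vowel phoneme (phonemes so far: 1)
  'r' -> consonant phoneme (phonemes so far: 2)
  'd' -> consonant phoneme (phonemes so far: 3)
Total phonemes: 3

3


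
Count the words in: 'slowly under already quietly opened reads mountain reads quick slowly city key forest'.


Counting words by splitting on spaces:
  Word 1: 'slowly'
  Word 2: 'under'
  Word 3: 'already'
  Word 4: 'quietly'
  Word 5: 'opened'
  Word 6: 'reads'
  Word 7: 'mountain'
  Word 8: 'reads'
  Word 9: 'quick'
  Word 10: 'slowly'
  Word 11: 'city'
  Word 12: 'key'
  Word 13: 'forest'
Total words: 13

13


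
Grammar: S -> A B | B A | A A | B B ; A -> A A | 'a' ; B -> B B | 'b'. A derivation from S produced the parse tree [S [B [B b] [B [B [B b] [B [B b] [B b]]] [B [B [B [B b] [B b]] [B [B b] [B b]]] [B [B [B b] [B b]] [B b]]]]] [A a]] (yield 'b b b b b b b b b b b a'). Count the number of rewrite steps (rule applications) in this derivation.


Every bracketed nonterminal node [X ...] in the tree is produced by exactly one rule application.
Reading the tree off as a leftmost derivation:
  Step 1: S  =>  B A   (applied S -> B A)
  Step 2: B A  =>  B B A   (applied B -> B B)
  Step 3: B B A  =>  b B A   (applied B -> b)
  Step 4: b B A  =>  b B B A   (applied B -> B B)
  Step 5: b B B A  =>  b B B B A   (applied B -> B B)
  Step 6: b B B B A  =>  b b B B A   (applied B -> b)
  Step 7: b b B B A  =>  b b B B B A   (applied B -> B B)
  Step 8: b b B B B A  =>  b b b B B A   (applied B -> b)
  Step 9: b b b B B A  =>  b b b b B A   (applied B -> b)
  Step 10: b b b b B A  =>  b b b b B B A   (applied B -> B B)
  Step 11: b b b b B B A  =>  b b b b B B B A   (applied B -> B B)
  Step 12: b b b b B B B A  =>  b b b b B B B B A   (applied B -> B B)
  Step 13: b b b b B B B B A  =>  b b b b b B B B A   (applied B -> b)
  Step 14: b b b b b B B B A  =>  b b b b b b B B A   (applied B -> b)
  Step 15: b b b b b b B B A  =>  b b b b b b B B B A   (applied B -> B B)
  Step 16: b b b b b b B B B A  =>  b b b b b b b B B A   (applied B -> b)
  Step 17: b b b b b b b B B A  =>  b b b b b b b b B A   (applied B -> b)
  Step 18: b b b b b b b b B A  =>  b b b b b b b b B B A   (applied B -> B B)
  Step 19: b b b b b b b b B B A  =>  b b b b b b b b B B B A   (applied B -> B B)
  Step 20: b b b b b b b b B B B A  =>  b b b b b b b b b B B A   (applied B -> b)
  Step 21: b b b b b b b b b B B A  =>  b b b b b b b b b b B A   (applied B -> b)
  Step 22: b b b b b b b b b b B A  =>  b b b b b b b b b b b A   (applied B -> b)
  Step 23: b b b b b b b b b b b A  =>  b b b b b b b b b b b a   (applied A -> a)
Final yield: b b b b b b b b b b b a
Total rewrite steps: 23

23


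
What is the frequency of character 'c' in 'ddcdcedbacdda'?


Scanning 'ddcdcedbacdda' for 'c':
  Position 2: 'c' -> MATCH (count: 1)
  Position 4: 'c' -> MATCH (count: 2)
  Position 9: 'c' -> MATCH (count: 3)
Total occurrences of 'c': 3

3


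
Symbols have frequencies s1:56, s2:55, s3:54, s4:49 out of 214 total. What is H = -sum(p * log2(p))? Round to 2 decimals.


Computing entropy H = -sum(p_i * log2(p_i)):
  s1: p = 56/214 = 0.2617, -p*log2(p) = 0.5061
  s2: p = 55/214 = 0.2570, -p*log2(p) = 0.5038
  s3: p = 54/214 = 0.2523, -p*log2(p) = 0.5013
  s4: p = 49/214 = 0.2290, -p*log2(p) = 0.4870
H = sum of terms = 1.9982
Rounded to 2 decimals: 2.00

2.00


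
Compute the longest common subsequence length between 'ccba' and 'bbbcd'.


DP table for LCS of 'ccba' and 'bbbcd':
       b  b  b  c  d
    0  0  0  0  0  0
  c 0  0  0  0  1  1
  c 0  0  0  0  1  1
  b 0  1  1  1  1  1
  a 0  1  1  1  1  1
LCS: 'c'
LCS length = 1

1


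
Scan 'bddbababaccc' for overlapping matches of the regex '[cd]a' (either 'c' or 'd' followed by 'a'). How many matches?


Pattern: [cd]a means either 'c' or 'd' followed by 'a'.
Scanning 'bddbababaccc' position-by-position:
  Pos 0: window 'bd' -> no
  Pos 1: window 'dd' -> no
  Pos 2: window 'db' -> no
  Pos 3: window 'ba' -> no
  Pos 4: window 'ab' -> no
  Pos 5: window 'ba' -> no
  Pos 6: window 'ab' -> no
  Pos 7: window 'ba' -> no
  Pos 8: window 'ac' -> no
  Pos 9: window 'cc' -> no
  Pos 10: window 'cc' -> no
  Pos 11: window 'c' -> no
Total matches: 0

0


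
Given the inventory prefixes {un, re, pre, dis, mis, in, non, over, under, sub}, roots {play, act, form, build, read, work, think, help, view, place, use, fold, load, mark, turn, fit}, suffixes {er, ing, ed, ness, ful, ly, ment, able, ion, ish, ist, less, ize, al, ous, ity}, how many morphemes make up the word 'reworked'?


Segmenting 'reworked' against the inventory:
  're' -> prefix (morpheme 1)
  'work' -> root (morpheme 2)
  'ed' -> suffix (morpheme 3)
Total morphemes: 3

3


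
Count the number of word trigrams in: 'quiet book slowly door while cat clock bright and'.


Word trigrams from [9] words:
  Trigram 1: (quiet book slowly)
  Trigram 2: (book slowly door)
  Trigram 3: (slowly door while)
  Trigram 4: (door while cat)
  Trigram 5: (while cat clock)
  Trigram 6: (cat clock bright)
  Trigram 7: (clock bright and)
Total word trigrams: 9 - 2 = 7

7


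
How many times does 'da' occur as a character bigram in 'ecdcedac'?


Scanning 'ecdcedac' for bigram 'da':
  Position 0: 'ec' -> no
  Position 1: 'cd' -> no
  Position 2: 'dc' -> no
  Position 3: 'ce' -> no
  Position 4: 'ed' -> no
  Position 5: 'da' -> MATCH
  Position 6: 'ac' -> no
Total matches: 1

1


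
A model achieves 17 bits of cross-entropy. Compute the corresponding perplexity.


Perplexity formula: PP = 2^H
H = 17
PP = 2^17
PP = 2^17 = 131072

131072


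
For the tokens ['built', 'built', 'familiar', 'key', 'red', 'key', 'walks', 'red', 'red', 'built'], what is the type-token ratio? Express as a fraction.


Tokens: 10
Unique types: ('built', 'familiar', 'key', 'red', 'walks') = 5
TTR = 5/10
Simplify: divide both by 5 -> 1/2
TTR = 1/2

1/2


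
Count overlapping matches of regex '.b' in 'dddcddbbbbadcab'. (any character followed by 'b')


Pattern: .b means any character followed by 'b'.
Scanning 'dddcddbbbbadcab' position-by-position:
  Pos 0: window 'dd' -> no
  Pos 1: window 'dd' -> no
  Pos 2: window 'dc' -> no
  Pos 3: window 'cd' -> no
  Pos 4: window 'dd' -> no
  Pos 5: window 'db' -> MATCH
  Pos 6: window 'bb' -> MATCH
  Pos 7: window 'bb' -> MATCH
  Pos 8: window 'bb' -> MATCH
  Pos 9: window 'ba' -> no
  Pos 10: window 'ad' -> no
  Pos 11: window 'dc' -> no
  Pos 12: window 'ca' -> no
  Pos 13: window 'ab' -> MATCH
  Pos 14: window 'b' -> no
Total matches: 5

5


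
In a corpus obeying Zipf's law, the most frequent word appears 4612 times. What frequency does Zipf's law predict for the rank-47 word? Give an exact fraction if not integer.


Zipf's law: freq(rank) = f1 / rank
f1 = 4612, rank = 47
freq = 4612 / 47
GCD(4612, 47) = 1
Simplified: 4612/47

4612/47


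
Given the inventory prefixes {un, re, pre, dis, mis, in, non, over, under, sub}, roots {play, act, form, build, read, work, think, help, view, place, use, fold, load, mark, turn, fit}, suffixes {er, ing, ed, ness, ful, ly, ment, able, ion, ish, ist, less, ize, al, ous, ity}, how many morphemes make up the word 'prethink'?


Segmenting 'prethink' against the inventory:
  'pre' -> prefix (morpheme 1)
  'think' -> root (morpheme 2)
Total morphemes: 2

2


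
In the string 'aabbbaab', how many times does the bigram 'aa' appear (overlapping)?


Scanning 'aabbbaab' for bigram 'aa':
  Position 0: 'aa' -> MATCH
  Position 1: 'ab' -> no
  Position 2: 'bb' -> no
  Position 3: 'bb' -> no
  Position 4: 'ba' -> no
  Position 5: 'aa' -> MATCH
  Position 6: 'ab' -> no
Total matches: 2

2


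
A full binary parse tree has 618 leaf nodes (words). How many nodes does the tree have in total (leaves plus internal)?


Leaf nodes (terminals): 618
Internal nodes = n - 1 = 618 - 1 = 617
Total = leaves + internal = 618 + 617 = 1235

1235


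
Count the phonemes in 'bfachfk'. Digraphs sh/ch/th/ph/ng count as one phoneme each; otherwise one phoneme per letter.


Parsing 'bfachfk' greedily, digraphs first:
  'b' -> consonant phoneme (phonemes so far: 1)
  'f' -> consonant phoneme (phonemes so far: 2)
  'a' -> vowel phoneme (phonemes so far: 3)
  'ch' -> digraph (1 consonant phoneme) (phonemes so far: 4)
  'f' -> consonant phoneme (phonemes so far: 5)
  'k' -> consonant phoneme (phonemes so far: 6)
Total phonemes: 6

6


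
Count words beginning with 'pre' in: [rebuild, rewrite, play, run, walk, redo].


Checking each word for prefix 'pre':
  'rebuild' -> no (count: 0)
  'rewrite' -> no (count: 0)
  'play' -> no (count: 0)
  'run' -> no (count: 0)
  'walk' -> no (count: 0)
  'redo' -> no (count: 0)
Total with prefix 'pre': 0

0


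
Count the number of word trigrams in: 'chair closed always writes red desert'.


Word trigrams from [6] words:
  Trigram 1: (chair closed always)
  Trigram 2: (closed always writes)
  Trigram 3: (always writes red)
  Trigram 4: (writes red desert)
Total word trigrams: 6 - 2 = 4

4


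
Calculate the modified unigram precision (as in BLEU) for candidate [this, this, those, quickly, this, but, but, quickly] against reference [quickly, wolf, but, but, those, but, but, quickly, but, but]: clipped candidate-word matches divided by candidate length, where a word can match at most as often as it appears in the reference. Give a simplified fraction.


Reference word counts: {'but': 6, 'quickly': 2, 'those': 1, 'wolf': 1}
Checking each candidate word (with clipping):
  'this' -> not in reference -> no match (matches: 0)
  'this' -> not in reference -> no match (matches: 0)
  'those' -> in reference (ref count 1, used 1/1) -> match (matches: 1)
  'quickly' -> in reference (ref count 2, used 1/2) -> match (matches: 2)
  'this' -> not in reference -> no match (matches: 2)
  'but' -> in reference (ref count 6, used 1/6) -> match (matches: 3)
  'but' -> in reference (ref count 6, used 2/6) -> match (matches: 4)
  'quickly' -> in reference (ref count 2, used 2/2) -> match (matches: 5)
Clipped matches: 5, Candidate length: 8
Precision = 5/8

5/8


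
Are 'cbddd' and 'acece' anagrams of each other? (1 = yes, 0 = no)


Sort characters of 'cbddd': 'bcddd'
Sort characters of 'acece': 'accee'
Sorted forms differ -> they are NOT anagrams
Result: 0

0


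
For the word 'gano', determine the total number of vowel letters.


Scanning each character of 'gano':
  Position 1: 'g' -> consonant (running count: 0)
  Position 2: 'a' -> vowel (running count: 1)
  Position 3: 'n' -> consonant (running count: 1)
  Position 4: 'o' -> vowel (running count: 2)
Total vowels: 2

2


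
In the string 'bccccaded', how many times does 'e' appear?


Scanning 'bccccaded' for 'e':
  Position 7: 'e' -> MATCH (count: 1)
Total occurrences of 'e': 1

1


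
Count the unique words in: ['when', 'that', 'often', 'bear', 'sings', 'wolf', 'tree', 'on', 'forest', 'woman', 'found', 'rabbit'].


Listing all tokens and tracking unique types:
  Token 1: 'when' -> NEW (unique so far: 1)
  Token 2: 'that' -> NEW (unique so far: 2)
  Token 3: 'often' -> NEW (unique so far: 3)
  Token 4: 'bear' -> NEW (unique so far: 4)
  Token 5: 'sings' -> NEW (unique so far: 5)
  Token 6: 'wolf' -> NEW (unique so far: 6)
  Token 7: 'tree' -> NEW (unique so far: 7)
  Token 8: 'on' -> NEW (unique so far: 8)
  Token 9: 'forest' -> NEW (unique so far: 9)
  Token 10: 'woman' -> NEW (unique so far: 10)
  Token 11: 'found' -> NEW (unique so far: 11)
  Token 12: 'rabbit' -> NEW (unique so far: 12)
Unique types: ('bear', 'forest', 'found', 'often', 'on', 'rabbit', 'sings', 'that', 'tree', 'when', 'wolf', 'woman')
Vocabulary size: 12

12


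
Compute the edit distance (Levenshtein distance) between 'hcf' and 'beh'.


Building DP table for s1='hcf' (len 3) and s2='beh' (len 3):
       b  e  h
    0  1  2  3
  h 1  1  2  2
  c 2  2  2  3
  f 3  3  3  3
Edit distance = dp[3][3] = 3

3


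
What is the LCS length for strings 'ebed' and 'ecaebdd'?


DP table for LCS of 'ebed' and 'ecaebdd':
       e  c  a  e  b  d  d
    0  0  0  0  0  0  0  0
  e 0  1  1  1  1  1  1  1
  b 0  1  1  1  1  2  2  2
  e 0  1  1  1  2  2  2  2
  d 0  1  1  1  2  2  3  3
LCS: 'ebd'
LCS length = 3

3


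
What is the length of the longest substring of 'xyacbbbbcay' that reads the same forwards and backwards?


Scanning 'xyacbbbbcay' for palindromic substrings.
Substring at positions 1-10: 'yacbbbbcay'.
Check: reverse('yacbbbbcay') = 'yacbbbbcay' -> palindrome confirmed.
Neighbouring characters ('x' / '-') break symmetry, so it cannot extend further.
No longer palindromic substring exists; longest length = 10

10


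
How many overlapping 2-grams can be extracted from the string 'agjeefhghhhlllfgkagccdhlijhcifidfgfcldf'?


String 'agjeefhghhhlllfgkagccdhlijhcifidfgfcldf' has length L = 39.
Number of overlapping n-grams = L - n + 1
Substituting: 39 - 2 + 1 = 38

38


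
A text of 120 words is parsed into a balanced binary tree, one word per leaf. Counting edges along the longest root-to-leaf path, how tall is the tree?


In a balanced binary tree with n leaves the deepest leaf is ceil(log2(n)) edges below the root.
log2(120) = 6.9069
ceil(6.9069) = 7
height (edges) = 7

7


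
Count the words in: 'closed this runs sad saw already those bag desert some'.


Counting words by splitting on spaces:
  Word 1: 'closed'
  Word 2: 'this'
  Word 3: 'runs'
  Word 4: 'sad'
  Word 5: 'saw'
  Word 6: 'already'
  Word 7: 'those'
  Word 8: 'bag'
  Word 9: 'desert'
  Word 10: 'some'
Total words: 10

10


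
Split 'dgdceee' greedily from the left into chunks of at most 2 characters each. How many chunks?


'dgdceee' has 7 characters.
Chunking with max size 2:
  Chunk 1: 'dg' (positions 0-1)
  Chunk 2: 'dc' (positions 2-3)
  Chunk 3: 'ee' (positions 4-5)
  Chunk 4: 'e' (positions 6-6)
Total chunks: ceil(7 / 2) = 4

4


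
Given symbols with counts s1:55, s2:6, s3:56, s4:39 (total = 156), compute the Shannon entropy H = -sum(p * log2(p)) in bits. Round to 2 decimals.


Computing entropy H = -sum(p_i * log2(p_i)):
  s1: p = 55/156 = 0.3526, -p*log2(p) = 0.5303
  s2: p = 6/156 = 0.0385, -p*log2(p) = 0.1808
  s3: p = 56/156 = 0.3590, -p*log2(p) = 0.5306
  s4: p = 39/156 = 0.2500, -p*log2(p) = 0.5000
H = sum of terms = 1.7417
Rounded to 2 decimals: 1.74

1.74


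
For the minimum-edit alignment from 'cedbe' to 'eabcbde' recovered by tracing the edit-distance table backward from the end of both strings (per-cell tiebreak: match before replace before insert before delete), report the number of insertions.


Edit distance = 5. Backtracking from cell (5, 7) with preference match > replace > insert > delete,
then listing the resulting alignment 'cedbe' -> 'eabcbde' left to right:
  Step 1: insert 'e' [insertion #1]
  Step 2: replace c->a
  Step 3: replace e->b
  Step 4: replace d->c
  Step 5: keep 'b'
  Step 6: insert 'd' [insertion #2]
  Step 7: keep 'e'
Total insertions: 2

2


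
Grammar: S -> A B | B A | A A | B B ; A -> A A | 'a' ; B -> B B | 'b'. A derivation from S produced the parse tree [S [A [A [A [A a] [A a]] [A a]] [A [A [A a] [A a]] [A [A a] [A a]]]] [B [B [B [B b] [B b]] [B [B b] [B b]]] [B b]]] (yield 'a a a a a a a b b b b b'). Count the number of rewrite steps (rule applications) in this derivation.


Every bracketed nonterminal node [X ...] in the tree is produced by exactly one rule application.
Reading the tree off as a leftmost derivation:
  Step 1: S  =>  A B   (applied S -> A B)
  Step 2: A B  =>  A A B   (applied A -> A A)
  Step 3: A A B  =>  A A A B   (applied A -> A A)
  Step 4: A A A B  =>  A A A A B   (applied A -> A A)
  Step 5: A A A A B  =>  a A A A B   (applied A -> a)
  Step 6: a A A A B  =>  a a A A B   (applied A -> a)
  Step 7: a a A A B  =>  a a a A B   (applied A -> a)
  Step 8: a a a A B  =>  a a a A A B   (applied A -> A A)
  Step 9: a a a A A B  =>  a a a A A A B   (applied A -> A A)
  Step 10: a a a A A A B  =>  a a a a A A B   (applied A -> a)
  Step 11: a a a a A A B  =>  a a a a a A B   (applied A -> a)
  Step 12: a a a a a A B  =>  a a a a a A A B   (applied A -> A A)
  Step 13: a a a a a A A B  =>  a a a a a a A B   (applied A -> a)
  Step 14: a a a a a a A B  =>  a a a a a a a B   (applied A -> a)
  Step 15: a a a a a a a B  =>  a a a a a a a B B   (applied B -> B B)
  Step 16: a a a a a a a B B  =>  a a a a a a a B B B   (applied B -> B B)
  Step 17: a a a a a a a B B B  =>  a a a a a a a B B B B   (applied B -> B B)
  Step 18: a a a a a a a B B B B  =>  a a a a a a a b B B B   (applied B -> b)
  Step 19: a a a a a a a b B B B  =>  a a a a a a a b b B B   (applied B -> b)
  Step 20: a a a a a a a b b B B  =>  a a a a a a a b b B B B   (applied B -> B B)
  Step 21: a a a a a a a b b B B B  =>  a a a a a a a b b b B B   (applied B -> b)
  Step 22: a a a a a a a b b b B B  =>  a a a a a a a b b b b B   (applied B -> b)
  Step 23: a a a a a a a b b b b B  =>  a a a a a a a b b b b b   (applied B -> b)
Final yield: a a a a a a a b b b b b
Total rewrite steps: 23

23


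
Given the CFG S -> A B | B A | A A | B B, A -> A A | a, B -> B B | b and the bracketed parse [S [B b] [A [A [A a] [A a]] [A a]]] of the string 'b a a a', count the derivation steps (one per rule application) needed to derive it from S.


Every bracketed nonterminal node [X ...] in the tree is produced by exactly one rule application.
Reading the tree off as a leftmost derivation:
  Step 1: S  =>  B A   (applied S -> B A)
  Step 2: B A  =>  b A   (applied B -> b)
  Step 3: b A  =>  b A A   (applied A -> A A)
  Step 4: b A A  =>  b A A A   (applied A -> A A)
  Step 5: b A A A  =>  b a A A   (applied A -> a)
  Step 6: b a A A  =>  b a a A   (applied A -> a)
  Step 7: b a a A  =>  b a a a   (applied A -> a)
Final yield: b a a a
Total rewrite steps: 7

7


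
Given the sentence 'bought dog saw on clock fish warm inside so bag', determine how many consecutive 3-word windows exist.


Word trigrams from [10] words:
  Trigram 1: (bought dog saw)
  Trigram 2: (dog saw on)
  Trigram 3: (saw on clock)
  Trigram 4: (on clock fish)
  Trigram 5: (clock fish warm)
  Trigram 6: (fish warm inside)
  Trigram 7: (warm inside so)
  Trigram 8: (inside so bag)
Total word trigrams: 10 - 2 = 8

8


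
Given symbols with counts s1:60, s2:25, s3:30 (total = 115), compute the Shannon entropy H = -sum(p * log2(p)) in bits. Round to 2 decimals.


Computing entropy H = -sum(p_i * log2(p_i)):
  s1: p = 60/115 = 0.5217, -p*log2(p) = 0.4897
  s2: p = 25/115 = 0.2174, -p*log2(p) = 0.4786
  s3: p = 30/115 = 0.2609, -p*log2(p) = 0.5057
H = sum of terms = 1.4740
Rounded to 2 decimals: 1.47

1.47


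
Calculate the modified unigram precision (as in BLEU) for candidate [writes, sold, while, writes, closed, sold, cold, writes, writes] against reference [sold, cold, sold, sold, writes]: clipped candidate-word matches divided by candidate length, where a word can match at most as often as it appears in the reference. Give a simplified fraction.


Reference word counts: {'cold': 1, 'sold': 3, 'writes': 1}
Checking each candidate word (with clipping):
  'writes' -> in reference (ref count 1, used 1/1) -> match (matches: 1)
  'sold' -> in reference (ref count 3, used 1/3) -> match (matches: 2)
  'while' -> not in reference -> no match (matches: 2)
  'writes' -> ref count 1 already used up (1/1) -> clipped, no match (matches: 2)
  'closed' -> not in reference -> no match (matches: 2)
  'sold' -> in reference (ref count 3, used 2/3) -> match (matches: 3)
  'cold' -> in reference (ref count 1, used 1/1) -> match (matches: 4)
  'writes' -> ref count 1 already used up (1/1) -> clipped, no match (matches: 4)
  'writes' -> ref count 1 already used up (1/1) -> clipped, no match (matches: 4)
Clipped matches: 4, Candidate length: 9
Precision = 4/9

4/9


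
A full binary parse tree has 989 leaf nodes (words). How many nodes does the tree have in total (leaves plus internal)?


Leaf nodes (terminals): 989
Internal nodes = n - 1 = 989 - 1 = 988
Total = leaves + internal = 989 + 988 = 1977

1977


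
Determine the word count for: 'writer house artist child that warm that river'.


Counting words by splitting on spaces:
  Word 1: 'writer'
  Word 2: 'house'
  Word 3: 'artist'
  Word 4: 'child'
  Word 5: 'that'
  Word 6: 'warm'
  Word 7: 'that'
  Word 8: 'river'
Total words: 8

8


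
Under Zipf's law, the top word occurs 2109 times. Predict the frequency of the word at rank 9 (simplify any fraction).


Zipf's law: freq(rank) = f1 / rank
f1 = 2109, rank = 9
freq = 2109 / 9
GCD(2109, 9) = 3
Simplified: 703/3

703/3


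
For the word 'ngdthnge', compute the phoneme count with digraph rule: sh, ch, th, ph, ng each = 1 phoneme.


Parsing 'ngdthnge' greedily, digraphs first:
  'ng' -> digraph (1 consonant phoneme) (phonemes so far: 1)
  'd' -> consonant phoneme (phonemes so far: 2)
  'th' -> digraph (1 consonant phoneme) (phonemes so far: 3)
  'ng' -> digraph (1 consonant phoneme) (phonemes so far: 4)
  'e' -> vowel phoneme (phonemes so far: 5)
Total phonemes: 5

5


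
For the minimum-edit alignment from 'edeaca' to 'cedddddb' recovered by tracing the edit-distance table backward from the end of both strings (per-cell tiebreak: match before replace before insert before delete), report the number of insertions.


Edit distance = 6. Backtracking from cell (6, 8) with preference match > replace > insert > delete,
then listing the resulting alignment 'edeaca' -> 'cedddddb' left to right:
  Step 1: insert 'c' [insertion #1]
  Step 2: keep 'e'
  Step 3: insert 'd' [insertion #2]
  Step 4: keep 'd'
  Step 5: replace e->d
  Step 6: replace a->d
  Step 7: replace c->d
  Step 8: replace a->b
Total insertions: 2

2


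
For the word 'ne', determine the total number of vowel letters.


Scanning each character of 'ne':
  Position 1: 'n' -> consonant (running count: 0)
  Position 2: 'e' -> vowel (running count: 1)
Total vowels: 1

1


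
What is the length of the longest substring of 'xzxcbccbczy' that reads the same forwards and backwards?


Scanning 'xzxcbccbczy' for palindromic substrings.
Substring at positions 3-8: 'cbccbc'.
Check: reverse('cbccbc') = 'cbccbc' -> palindrome confirmed.
Neighbouring characters ('x' / 'z') break symmetry, so it cannot extend further.
No longer palindromic substring exists; longest length = 6

6


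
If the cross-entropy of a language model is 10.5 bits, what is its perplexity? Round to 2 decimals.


Perplexity formula: PP = 2^H
H = 10.5
PP = 2^10.5
Decompose: 2^10.5 = 2^10 * 2^0.5 = 2^10 * sqrt(2)
2^10 = 1024, sqrt(2) ~ 1.4142136
PP ~ 1024 * 1.4142136 = 1448.1547264
Rounded to 2 decimals: 1448.15

1448.15


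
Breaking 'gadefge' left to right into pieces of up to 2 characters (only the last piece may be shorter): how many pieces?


'gadefge' has 7 characters.
Chunking with max size 2:
  Chunk 1: 'ga' (positions 0-1)
  Chunk 2: 'de' (positions 2-3)
  Chunk 3: 'fg' (positions 4-5)
  Chunk 4: 'e' (positions 6-6)
Total chunks: ceil(7 / 2) = 4

4


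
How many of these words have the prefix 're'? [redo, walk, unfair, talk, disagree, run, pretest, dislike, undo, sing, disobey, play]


Checking each word for prefix 're':
  'redo' -> YES, starts with 're' (count: 1)
  'walk' -> no (count: 1)
  'unfair' -> no (count: 1)
  'talk' -> no (count: 1)
  'disagree' -> no (count: 1)
  'run' -> no (count: 1)
  'pretest' -> no (count: 1)
  'dislike' -> no (count: 1)
  'undo' -> no (count: 1)
  'sing' -> no (count: 1)
  'disobey' -> no (count: 1)
  'play' -> no (count: 1)
Total with prefix 're': 1

1


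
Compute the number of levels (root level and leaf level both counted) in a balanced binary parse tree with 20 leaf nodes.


In a balanced binary tree with n leaves the deepest leaf is ceil(log2(n)) edges below the root,
so counting node levels inclusive of root and leaves gives ceil(log2(n)) + 1 levels.
log2(20) = 4.3219
ceil(4.3219) = 5
levels = 5 + 1 = 6

6


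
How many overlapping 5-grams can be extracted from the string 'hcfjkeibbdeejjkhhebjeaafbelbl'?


String 'hcfjkeibbdeejjkhhebjeaafbelbl' has length L = 29.
Number of overlapping n-grams = L - n + 1
Substituting: 29 - 5 + 1 = 25

25


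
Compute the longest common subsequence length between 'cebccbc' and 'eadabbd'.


DP table for LCS of 'cebccbc' and 'eadabbd':
       e  a  d  a  b  b  d
    0  0  0  0  0  0  0  0
  c 0  0  0  0  0  0  0  0
  e 0  1  1  1  1  1  1  1
  b 0  1  1  1  1  2  2  2
  c 0  1  1  1  1  2  2  2
  c 0  1  1  1  1  2  2  2
  b 0  1  1  1  1  2  3  3
  c 0  1  1  1  1  2  3  3
LCS: 'ebb'
LCS length = 3

3


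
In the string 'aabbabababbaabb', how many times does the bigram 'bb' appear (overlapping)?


Scanning 'aabbabababbaabb' for bigram 'bb':
  Position 0: 'aa' -> no
  Position 1: 'ab' -> no
  Position 2: 'bb' -> MATCH
  Position 3: 'ba' -> no
  Position 4: 'ab' -> no
  Position 5: 'ba' -> no
  Position 6: 'ab' -> no
  Position 7: 'ba' -> no
  Position 8: 'ab' -> no
  Position 9: 'bb' -> MATCH
  Position 10: 'ba' -> no
  Position 11: 'aa' -> no
  Position 12: 'ab' -> no
  Position 13: 'bb' -> MATCH
Total matches: 3

3


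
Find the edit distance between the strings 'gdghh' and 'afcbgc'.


Building DP table for s1='gdghh' (len 5) and s2='afcbgc' (len 6):
       a  f  c  b  g  c
    0  1  2  3  4  5  6
  g 1  1  2  3  4  4  5
  d 2  2  2  3  4  5  5
  g 3  3  3  3  4  4  5
  h 4  4  4  4  4  5  5
  h 5  5  5  5  5  5  6
Edit distance = dp[5][6] = 6

6


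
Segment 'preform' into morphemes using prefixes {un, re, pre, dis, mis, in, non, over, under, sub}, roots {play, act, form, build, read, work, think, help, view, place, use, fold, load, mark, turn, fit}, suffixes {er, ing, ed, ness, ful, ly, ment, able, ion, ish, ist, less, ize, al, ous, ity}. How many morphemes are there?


Segmenting 'preform' against the inventory:
  'pre' -> prefix (morpheme 1)
  'form' -> root (morpheme 2)
Total morphemes: 2

2
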